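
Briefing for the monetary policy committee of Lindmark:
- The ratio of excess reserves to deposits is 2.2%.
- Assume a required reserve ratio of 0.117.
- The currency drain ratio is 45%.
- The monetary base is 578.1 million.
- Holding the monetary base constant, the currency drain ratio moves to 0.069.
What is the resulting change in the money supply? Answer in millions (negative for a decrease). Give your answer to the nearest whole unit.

Initially m₁ = (1 + 0.45) / (0.117 + 0.022 + 0.45) ≈ 2.4618, so M₁ = 2.4618 × 578.1 ≈ 1423.1666 million.
After the change m₂ = (1 + 0.069) / (0.117 + 0.022 + 0.069) ≈ 5.1394, so M₂ = 5.1394 × 578.1 ≈ 2971.0871 million.
ΔM = M₂ − M₁ = 2971.0871 − 1423.1666 = 1547.9205 million.

1548 million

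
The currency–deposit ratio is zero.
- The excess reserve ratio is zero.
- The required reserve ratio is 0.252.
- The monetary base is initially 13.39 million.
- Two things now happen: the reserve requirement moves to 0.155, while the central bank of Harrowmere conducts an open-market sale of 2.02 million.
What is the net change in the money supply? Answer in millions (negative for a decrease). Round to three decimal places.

Before: m₁ = 1 / (0.252) ≈ 3.968254, MB₁ = 13.39, so M₁ = 3.968254 × 13.39 ≈ 53.1349 million.
After: m₂ = 1 / (0.155) ≈ 6.451613, MB₂ = 13.39 − 2.02 = 11.37, so M₂ = 6.451613 × 11.37 ≈ 73.3548 million.
ΔM = M₂ − M₁ = 73.3548 − 53.1349 = 20.2199 million.

20.220 million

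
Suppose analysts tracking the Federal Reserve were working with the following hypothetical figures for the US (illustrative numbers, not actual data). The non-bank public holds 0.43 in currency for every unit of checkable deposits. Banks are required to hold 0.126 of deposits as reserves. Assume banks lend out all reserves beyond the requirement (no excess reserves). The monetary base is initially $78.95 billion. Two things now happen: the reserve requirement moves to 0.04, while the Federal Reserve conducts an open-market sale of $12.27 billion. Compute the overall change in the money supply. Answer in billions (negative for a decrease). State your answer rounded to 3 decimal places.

Before: m₁ = (1 + 0.43) / (0.126 + 0.43) ≈ 2.571942, MB₁ = 78.95, so M₁ = 2.571942 × 78.95 ≈ 203.0548 billion.
After: m₂ = (1 + 0.43) / (0.04 + 0.43) ≈ 3.042553, MB₂ = 78.95 − 12.27 = 66.68, so M₂ = 3.042553 × 66.68 ≈ 202.8774 billion.
ΔM = M₂ − M₁ = 202.8774 − 203.0548 = -0.1774 billion.

-0.177 billion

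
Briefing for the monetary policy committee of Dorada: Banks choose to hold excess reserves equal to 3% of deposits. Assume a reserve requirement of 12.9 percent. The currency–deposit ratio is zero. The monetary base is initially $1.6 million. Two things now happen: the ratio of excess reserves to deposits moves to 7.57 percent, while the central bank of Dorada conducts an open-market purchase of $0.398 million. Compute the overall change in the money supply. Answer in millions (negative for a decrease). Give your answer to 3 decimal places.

-0.302 million

Before: m₁ = 1 / (0.129 + 0.03) ≈ 6.28931, MB₁ = 1.6, so M₁ = 6.28931 × 1.6 ≈ 10.0629 million.
After: m₂ = 1 / (0.129 + 0.0757) ≈ 4.88520, MB₂ = 1.6 + 0.398 = 1.998, so M₂ = 4.88520 × 1.998 ≈ 9.7606 million.
ΔM = M₂ − M₁ = 9.7606 − 10.0629 = -0.3023 million.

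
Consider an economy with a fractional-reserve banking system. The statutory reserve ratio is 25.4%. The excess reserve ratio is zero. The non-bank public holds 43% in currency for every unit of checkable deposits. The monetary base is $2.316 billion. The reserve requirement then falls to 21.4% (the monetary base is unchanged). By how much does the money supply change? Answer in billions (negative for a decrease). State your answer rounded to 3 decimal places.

Initially m₁ = (1 + 0.43) / (0.254 + 0.43) ≈ 2.09064, so M₁ = 2.09064 × 2.316 ≈ 4.8419 billion.
After the change m₂ = (1 + 0.43) / (0.214 + 0.43) ≈ 2.22050, so M₂ = 2.22050 × 2.316 ≈ 5.1427 billion.
ΔM = M₂ − M₁ = 5.1427 − 4.8419 = 0.3008 billion.

$0.301 billion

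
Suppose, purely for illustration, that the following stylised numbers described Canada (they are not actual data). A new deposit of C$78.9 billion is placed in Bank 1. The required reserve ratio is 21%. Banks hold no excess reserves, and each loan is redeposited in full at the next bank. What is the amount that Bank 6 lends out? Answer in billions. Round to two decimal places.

C$19.18 billion

Each bank lends a fraction (1 − rr) = 0.7900 of the deposit it receives, so Bank 6 receives 78.9·0.7900^5 and lends 78.9·0.7900^6 ≈ 19.1796 billion.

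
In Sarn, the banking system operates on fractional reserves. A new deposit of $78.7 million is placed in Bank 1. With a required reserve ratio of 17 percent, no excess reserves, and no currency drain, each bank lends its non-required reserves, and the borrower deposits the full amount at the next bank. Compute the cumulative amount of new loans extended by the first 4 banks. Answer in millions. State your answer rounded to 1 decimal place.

Bank i lends (1 − rr)^i of the original deposit: Bank 1 lends 78.7·0.8300 = 65.3210, Bank 2 lends 78.7·0.8300² ≈ 54.2164, and so on.
Summing a geometric series: total = 78.7·[0.8300·(1 − 0.8300^4) / (1 − 0.8300)] ≈ 201.8868 million.

$201.9 million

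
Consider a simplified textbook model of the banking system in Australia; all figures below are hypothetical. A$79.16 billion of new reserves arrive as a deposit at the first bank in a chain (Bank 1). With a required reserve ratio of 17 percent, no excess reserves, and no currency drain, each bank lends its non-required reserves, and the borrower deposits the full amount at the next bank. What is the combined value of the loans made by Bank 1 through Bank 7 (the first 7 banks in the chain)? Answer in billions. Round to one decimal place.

Bank i lends (1 − rr)^i of the original deposit: Bank 1 lends 79.16·0.8300 = 65.7028, Bank 2 lends 79.16·0.8300² ≈ 54.5333, and so on.
Summing a geometric series: total = 79.16·[0.8300·(1 − 0.8300^7) / (1 − 0.8300)] ≈ 281.6097 billion.

A$281.6 billion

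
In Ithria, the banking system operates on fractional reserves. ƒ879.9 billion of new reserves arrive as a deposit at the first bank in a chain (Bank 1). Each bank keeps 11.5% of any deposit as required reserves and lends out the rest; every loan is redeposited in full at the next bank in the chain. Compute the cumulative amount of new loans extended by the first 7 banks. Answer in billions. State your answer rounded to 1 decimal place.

ƒ3892.1 billion

Bank i lends (1 − rr)^i of the original deposit: Bank 1 lends 879.9·0.8850 = 778.7115, Bank 2 lends 879.9·0.8850² ≈ 689.1597, and so on.
Summing a geometric series: total = 879.9·[0.8850·(1 − 0.8850^7) / (1 − 0.8850)] ≈ 3892.1393 billion.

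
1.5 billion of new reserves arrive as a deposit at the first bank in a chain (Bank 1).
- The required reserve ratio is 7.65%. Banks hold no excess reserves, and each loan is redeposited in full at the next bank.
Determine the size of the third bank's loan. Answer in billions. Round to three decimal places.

Each bank lends a fraction (1 − rr) = 0.9235 of the deposit it receives, so Bank 3 receives 1.5·0.9235^2 and lends 1.5·0.9235^3 ≈ 1.1814 billion.

1.181 billion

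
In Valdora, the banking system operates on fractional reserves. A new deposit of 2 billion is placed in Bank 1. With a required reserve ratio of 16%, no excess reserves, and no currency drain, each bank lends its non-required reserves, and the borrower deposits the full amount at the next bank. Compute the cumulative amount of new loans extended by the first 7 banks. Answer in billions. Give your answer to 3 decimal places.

Bank i lends (1 − rr)^i of the original deposit: Bank 1 lends 2·0.8400 = 1.6800, Bank 2 lends 2·0.8400² = 1.4112, and so on.
Summing a geometric series: total = 2·[0.8400·(1 − 0.8400^7) / (1 − 0.8400)] ≈ 7.4016 billion.

7.402 billion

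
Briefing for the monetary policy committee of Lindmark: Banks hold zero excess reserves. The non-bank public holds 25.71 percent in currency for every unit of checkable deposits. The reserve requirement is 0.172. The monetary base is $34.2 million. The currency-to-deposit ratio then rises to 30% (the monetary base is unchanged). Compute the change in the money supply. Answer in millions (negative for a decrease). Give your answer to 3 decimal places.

Initially m₁ = (1 + 0.2571) / (0.172 + 0.2571) ≈ 2.929620, so M₁ = 2.929620 × 34.2 ≈ 100.193 million.
After the change m₂ = (1 + 0.3) / (0.172 + 0.3) ≈ 2.754237, so M₂ = 2.754237 × 34.2 ≈ 94.1949 million.
ΔM = M₂ − M₁ = 94.1949 − 100.193 = -5.9981 million.

-5.998 million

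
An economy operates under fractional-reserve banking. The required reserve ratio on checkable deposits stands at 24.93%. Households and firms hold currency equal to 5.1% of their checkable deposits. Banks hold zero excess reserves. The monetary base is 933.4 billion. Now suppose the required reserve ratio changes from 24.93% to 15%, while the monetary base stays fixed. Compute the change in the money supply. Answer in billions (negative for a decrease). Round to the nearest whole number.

Initially m₁ = (1 + 0.051) / (0.2493 + 0.051) ≈ 3.4998, so M₁ = 3.4998 × 933.4 ≈ 3266.7133 billion.
After the change m₂ = (1 + 0.051) / (0.15 + 0.051) ≈ 5.2289, so M₂ = 5.2289 × 933.4 ≈ 4880.6553 billion.
ΔM = M₂ − M₁ = 4880.6553 − 3266.7133 = 1613.942 billion.

1614 billion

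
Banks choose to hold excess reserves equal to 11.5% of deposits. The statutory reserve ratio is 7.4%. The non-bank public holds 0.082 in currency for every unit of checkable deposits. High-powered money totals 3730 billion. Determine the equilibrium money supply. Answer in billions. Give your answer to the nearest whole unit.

The money multiplier is m = (1 + c) / (rr + e + c) = (1 + 0.082) / (0.074 + 0.115 + 0.082) ≈ 3.99262.
So M = m × MB = 3.99262 × 3730 = 14892.4726 billion.

14892 billion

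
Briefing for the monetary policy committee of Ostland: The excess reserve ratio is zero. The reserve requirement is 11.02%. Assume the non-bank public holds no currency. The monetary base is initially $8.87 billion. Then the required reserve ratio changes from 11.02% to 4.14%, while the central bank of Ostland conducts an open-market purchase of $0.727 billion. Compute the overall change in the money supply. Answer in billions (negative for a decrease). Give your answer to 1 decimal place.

Before: m₁ = 1 / (0.1102) ≈ 9.0744, MB₁ = 8.87, so M₁ = 9.0744 × 8.87 ≈ 80.4899 billion.
After: m₂ = 1 / (0.0414) ≈ 24.1546, MB₂ = 8.87 + 0.727 = 9.597, so M₂ = 24.1546 × 9.597 ≈ 231.8117 billion.
ΔM = M₂ − M₁ = 231.8117 − 80.4899 = 151.3218 billion.

$151.3 billion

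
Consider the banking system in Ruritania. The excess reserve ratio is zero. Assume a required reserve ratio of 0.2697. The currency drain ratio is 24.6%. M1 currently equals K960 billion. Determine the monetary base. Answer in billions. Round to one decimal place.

K397.3 billion

The money multiplier is m = (1 + c) / (rr + c) = (1 + 0.246) / (0.2697 + 0.246) ≈ 2.41613.
MB = M / m = 960 / 2.41613 ≈ 397.3296 billion.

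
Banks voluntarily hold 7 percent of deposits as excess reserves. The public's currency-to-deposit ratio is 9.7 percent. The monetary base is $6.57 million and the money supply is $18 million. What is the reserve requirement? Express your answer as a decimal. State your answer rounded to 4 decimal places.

Using m = M/MB = 18/6.57 ≈ 2.739726. Since m = (1 + c)/(c + rr + e), the denominator satisfies c + rr + e = (1 + c)/m = (1 + 0.097) / 2.739726 ≈ 0.400405.
With c = 0.097 and e = 0.07, the reserve requirement is 0.400405 − 0.097 − 0.07 = 0.233405.

0.2334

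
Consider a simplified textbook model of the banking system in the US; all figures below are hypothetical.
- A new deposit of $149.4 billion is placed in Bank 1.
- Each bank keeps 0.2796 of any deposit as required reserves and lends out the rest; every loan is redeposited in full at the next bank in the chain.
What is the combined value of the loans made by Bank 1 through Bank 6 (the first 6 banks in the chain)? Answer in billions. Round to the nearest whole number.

Bank i lends (1 − rr)^i of the original deposit: Bank 1 lends 149.4·0.7204 ≈ 107.6278, Bank 2 lends 149.4·0.7204² ≈ 77.5350, and so on.
Summing a geometric series: total = 149.4·[0.7204·(1 − 0.7204^6) / (1 − 0.7204)] ≈ 331.1289 billion.

$331 billion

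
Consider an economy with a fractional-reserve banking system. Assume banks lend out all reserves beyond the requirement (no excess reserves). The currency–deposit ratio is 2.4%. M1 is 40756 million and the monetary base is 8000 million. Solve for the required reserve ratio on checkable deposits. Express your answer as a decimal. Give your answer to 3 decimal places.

Using m = M/MB = 40756/8000 = 5.094500. Since m = (1 + c)/(c + rr + e), the denominator satisfies c + rr + e = (1 + c)/m = (1 + 0.024) / 5.094500 ≈ 0.201001.
With c = 0.024 and e = 0, the required reserve ratio on checkable deposits is 0.201001 − 0.024 − 0 = 0.177001.

0.177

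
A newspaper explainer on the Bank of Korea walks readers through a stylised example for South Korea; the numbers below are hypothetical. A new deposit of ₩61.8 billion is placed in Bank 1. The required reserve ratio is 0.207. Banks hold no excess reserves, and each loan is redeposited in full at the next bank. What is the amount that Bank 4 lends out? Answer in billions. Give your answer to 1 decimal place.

Each bank lends a fraction (1 − rr) = 0.7930 of the deposit it receives, so Bank 4 receives 61.8·0.7930^3 and lends 61.8·0.7930^4 ≈ 24.4389 billion.

₩24.4 billion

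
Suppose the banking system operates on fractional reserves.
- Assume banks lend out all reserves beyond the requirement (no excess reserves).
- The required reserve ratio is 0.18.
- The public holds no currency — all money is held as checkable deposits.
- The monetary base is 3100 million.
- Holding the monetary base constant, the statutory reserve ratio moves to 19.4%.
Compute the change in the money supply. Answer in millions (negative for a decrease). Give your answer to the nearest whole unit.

Initially m₁ = 1 / (0.18) ≈ 5.55556, so M₁ = 5.55556 × 3100 = 17222.236 million.
After the change m₂ = 1 / (0.194) ≈ 5.15464, so M₂ = 5.15464 × 3100 = 15979.384 million.
ΔM = M₂ − M₁ = 15979.384 − 17222.236 = -1242.852 million.

-1243 million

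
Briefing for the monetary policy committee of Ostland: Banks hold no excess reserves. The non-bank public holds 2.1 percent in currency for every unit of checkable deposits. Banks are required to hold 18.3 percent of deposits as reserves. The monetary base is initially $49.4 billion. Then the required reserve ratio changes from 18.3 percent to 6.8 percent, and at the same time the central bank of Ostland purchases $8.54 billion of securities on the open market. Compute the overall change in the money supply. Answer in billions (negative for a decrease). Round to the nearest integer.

$417 billion

Before: m₁ = (1 + 0.021) / (0.183 + 0.021) ≈ 5.0049, MB₁ = 49.4, so M₁ = 5.0049 × 49.4 ≈ 247.2421 billion.
After: m₂ = (1 + 0.021) / (0.068 + 0.021) ≈ 11.4719, MB₂ = 49.4 + 8.54 = 57.94, so M₂ = 11.4719 × 57.94 ≈ 664.6819 billion.
ΔM = M₂ − M₁ = 664.6819 − 247.2421 = 417.4398 billion.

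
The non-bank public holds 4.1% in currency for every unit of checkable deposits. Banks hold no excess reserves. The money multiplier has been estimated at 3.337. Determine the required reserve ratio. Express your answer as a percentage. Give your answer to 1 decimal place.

27.1%

Using m = 3.337. Since m = (1 + c)/(c + rr + e), the denominator satisfies c + rr + e = (1 + c)/m = (1 + 0.041) / 3.337 ≈ 0.311957.
With c = 0.041 and e = 0, the required reserve ratio is 0.311957 − 0.041 − 0 = 0.270957.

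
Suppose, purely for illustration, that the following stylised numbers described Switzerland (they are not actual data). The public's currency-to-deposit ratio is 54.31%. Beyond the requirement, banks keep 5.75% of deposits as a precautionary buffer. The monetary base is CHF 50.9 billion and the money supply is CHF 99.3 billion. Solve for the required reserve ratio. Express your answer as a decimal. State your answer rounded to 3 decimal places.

Using m = M/MB = 99.3/50.9 ≈ 1.950884. Since m = (1 + c)/(c + rr + e), the denominator satisfies c + rr + e = (1 + c)/m = (1 + 0.5431) / 1.950884 ≈ 0.790975.
With c = 0.5431 and e = 0.0575, the required reserve ratio is 0.790975 − 0.5431 − 0.0575 = 0.190375.

0.190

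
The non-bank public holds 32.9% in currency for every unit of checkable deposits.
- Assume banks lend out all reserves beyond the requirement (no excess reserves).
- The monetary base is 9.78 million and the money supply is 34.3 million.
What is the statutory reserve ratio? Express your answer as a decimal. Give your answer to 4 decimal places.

Using m = M/MB = 34.3/9.78 ≈ 3.507157. Since m = (1 + c)/(c + rr + e), the denominator satisfies c + rr + e = (1 + c)/m = (1 + 0.329) / 3.507157 ≈ 0.378939.
With c = 0.329 and e = 0, the statutory reserve ratio is 0.378939 − 0.329 − 0 = 0.049939.

0.0499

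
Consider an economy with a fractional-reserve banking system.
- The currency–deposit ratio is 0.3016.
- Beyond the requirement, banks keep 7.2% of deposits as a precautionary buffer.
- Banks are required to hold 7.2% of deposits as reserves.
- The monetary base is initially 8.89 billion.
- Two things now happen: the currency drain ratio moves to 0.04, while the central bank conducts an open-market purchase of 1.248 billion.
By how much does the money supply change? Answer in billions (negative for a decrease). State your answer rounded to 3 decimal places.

31.334 billion

Before: m₁ = (1 + 0.3016) / (0.072 + 0.072 + 0.3016) ≈ 2.921005, MB₁ = 8.89, so M₁ = 2.921005 × 8.89 ≈ 25.9677 billion.
After: m₂ = (1 + 0.04) / (0.072 + 0.072 + 0.04) ≈ 5.652174, MB₂ = 8.89 + 1.248 = 10.138, so M₂ = 5.652174 × 10.138 ≈ 57.3017 billion.
ΔM = M₂ − M₁ = 57.3017 − 25.9677 = 31.334 billion.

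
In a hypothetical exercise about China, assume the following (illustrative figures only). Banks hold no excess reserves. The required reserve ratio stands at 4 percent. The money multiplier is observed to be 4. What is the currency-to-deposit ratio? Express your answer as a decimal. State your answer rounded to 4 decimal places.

Using m = 4. From m = (1 + c)/(c + rr + e), rearranging gives 1 + c = m·(c + rr + e), so c·(1 − m) = m·(rr + e) − 1.
Hence c = [m·(rr + e) − 1]/(1 − m) = [4 × (0.04 + 0) − 1] / (1 − 4) = 0.280000.

0.2800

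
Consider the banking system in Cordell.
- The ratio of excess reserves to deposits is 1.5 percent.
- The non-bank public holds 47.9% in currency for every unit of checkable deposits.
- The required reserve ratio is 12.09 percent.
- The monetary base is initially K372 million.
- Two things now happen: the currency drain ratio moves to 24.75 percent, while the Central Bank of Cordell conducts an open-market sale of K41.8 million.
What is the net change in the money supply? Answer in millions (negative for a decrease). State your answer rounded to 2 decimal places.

Before: m₁ = (1 + 0.479) / (0.1209 + 0.015 + 0.479) ≈ 2.405269, MB₁ = 372, so M₁ = 2.405269 × 372 ≈ 894.7601 million.
After: m₂ = (1 + 0.2475) / (0.1209 + 0.015 + 0.2475) ≈ 3.253782, MB₂ = 372 − 41.8 = 330.2, so M₂ = 3.253782 × 330.2 ≈ 1074.3988 million.
ΔM = M₂ − M₁ = 1074.3988 − 894.7601 = 179.6387 million.

K179.64 million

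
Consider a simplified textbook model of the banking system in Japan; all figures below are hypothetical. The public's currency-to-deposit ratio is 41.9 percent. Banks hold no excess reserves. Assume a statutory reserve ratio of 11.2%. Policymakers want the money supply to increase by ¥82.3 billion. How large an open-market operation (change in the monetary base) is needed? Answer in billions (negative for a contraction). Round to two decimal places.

The money multiplier is m = (1 + c) / (rr + c) = (1 + 0.419) / (0.112 + 0.419) ≈ 2.67232.
ΔMB = ΔM / m = (+82.3) / 2.67232 ≈ 30.7972 billion.

¥30.80 billion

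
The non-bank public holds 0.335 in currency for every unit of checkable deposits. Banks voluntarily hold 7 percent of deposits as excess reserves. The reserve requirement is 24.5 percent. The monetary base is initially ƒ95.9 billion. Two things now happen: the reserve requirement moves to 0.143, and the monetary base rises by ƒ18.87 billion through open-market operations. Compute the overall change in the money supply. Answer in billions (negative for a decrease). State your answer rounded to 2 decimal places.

ƒ82.63 billion

Before: m₁ = (1 + 0.335) / (0.245 + 0.07 + 0.335) ≈ 2.053846, MB₁ = 95.9, so M₁ = 2.053846 × 95.9 ≈ 196.9638 billion.
After: m₂ = (1 + 0.335) / (0.143 + 0.07 + 0.335) ≈ 2.436131, MB₂ = 95.9 + 18.87 = 114.77, so M₂ = 2.436131 × 114.77 ≈ 279.5948 billion.
ΔM = M₂ − M₁ = 279.5948 − 196.9638 = 82.631 billion.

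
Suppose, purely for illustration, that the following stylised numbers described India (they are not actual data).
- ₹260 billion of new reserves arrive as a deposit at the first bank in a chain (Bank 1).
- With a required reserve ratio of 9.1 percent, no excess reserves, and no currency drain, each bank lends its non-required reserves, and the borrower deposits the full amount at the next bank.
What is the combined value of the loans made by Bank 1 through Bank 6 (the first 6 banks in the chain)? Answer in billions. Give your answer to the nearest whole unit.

₹1132 billion

Bank i lends (1 − rr)^i of the original deposit: Bank 1 lends 260·0.9090 = 236.3400, Bank 2 lends 260·0.9090² ≈ 214.8331, and so on.
Summing a geometric series: total = 260·[0.9090·(1 − 0.9090^6) / (1 − 0.9090)] ≈ 1132.0028 billion.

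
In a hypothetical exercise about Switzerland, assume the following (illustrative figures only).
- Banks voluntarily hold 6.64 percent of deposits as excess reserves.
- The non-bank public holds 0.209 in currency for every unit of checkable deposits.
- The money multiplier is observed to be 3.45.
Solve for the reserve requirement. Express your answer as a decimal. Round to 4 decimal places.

0.0750

Using m = 3.45. Since m = (1 + c)/(c + rr + e), the denominator satisfies c + rr + e = (1 + c)/m = (1 + 0.209) / 3.45 ≈ 0.350435.
With c = 0.209 and e = 0.0664, the reserve requirement is 0.350435 − 0.209 − 0.0664 = 0.075035.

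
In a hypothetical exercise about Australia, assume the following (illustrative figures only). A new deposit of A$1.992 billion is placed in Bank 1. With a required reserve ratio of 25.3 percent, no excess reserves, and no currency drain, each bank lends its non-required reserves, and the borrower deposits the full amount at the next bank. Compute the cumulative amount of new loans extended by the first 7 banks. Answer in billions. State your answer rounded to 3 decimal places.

Bank i lends (1 − rr)^i of the original deposit: Bank 1 lends 1.992·0.7470 ≈ 1.4880, Bank 2 lends 1.992·0.7470² ≈ 1.1116, and so on.
Summing a geometric series: total = 1.992·[0.7470·(1 − 0.7470^7) / (1 − 0.7470)] ≈ 5.1182 billion.

A$5.118 billion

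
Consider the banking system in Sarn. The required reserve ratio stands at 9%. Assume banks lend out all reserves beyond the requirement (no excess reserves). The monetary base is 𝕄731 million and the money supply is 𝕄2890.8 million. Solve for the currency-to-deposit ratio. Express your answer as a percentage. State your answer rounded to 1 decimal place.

Using m = M/MB = 2890.8/731 ≈ 3.954583. From m = (1 + c)/(c + rr + e), rearranging gives 1 + c = m·(c + rr + e), so c·(1 − m) = m·(rr + e) − 1.
Hence c = [m·(rr + e) − 1]/(1 − m) = [3.954583 × (0.09 + 0) − 1] / (1 − 3.954583) ≈ 0.217996.

21.8%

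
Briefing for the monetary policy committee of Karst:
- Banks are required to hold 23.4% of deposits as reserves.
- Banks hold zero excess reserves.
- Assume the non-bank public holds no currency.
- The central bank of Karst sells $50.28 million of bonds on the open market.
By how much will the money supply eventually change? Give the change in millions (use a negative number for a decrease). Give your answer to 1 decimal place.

The simple money multiplier is m = 1/rr = 1/0.234 ≈ 4.2735.
An open-market sale reduces the monetary base by 50.28 million, so ΔM = m × ΔMB = 4.2735 × (−50.28) ≈ -214.8716 million.

-214.9 million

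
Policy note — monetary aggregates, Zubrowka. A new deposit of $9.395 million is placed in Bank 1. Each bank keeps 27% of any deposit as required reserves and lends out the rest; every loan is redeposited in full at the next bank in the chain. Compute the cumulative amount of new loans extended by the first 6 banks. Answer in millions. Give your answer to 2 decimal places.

$21.56 million

Bank i lends (1 − rr)^i of the original deposit: Bank 1 lends 9.395·0.7300 ≈ 6.8583, Bank 2 lends 9.395·0.7300² ≈ 5.0066, and so on.
Summing a geometric series: total = 9.395·[0.7300·(1 − 0.7300^6) / (1 − 0.7300)] ≈ 21.5572 million.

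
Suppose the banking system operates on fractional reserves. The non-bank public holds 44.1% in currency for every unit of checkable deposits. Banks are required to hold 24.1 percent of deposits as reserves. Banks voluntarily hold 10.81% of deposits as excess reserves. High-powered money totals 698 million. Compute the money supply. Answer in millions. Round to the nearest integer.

The money multiplier is m = (1 + c) / (rr + e + c) = (1 + 0.441) / (0.241 + 0.1081 + 0.441) ≈ 1.8238.
So M = m × MB = 1.8238 × 698 = 1273.0124 million.

1273 million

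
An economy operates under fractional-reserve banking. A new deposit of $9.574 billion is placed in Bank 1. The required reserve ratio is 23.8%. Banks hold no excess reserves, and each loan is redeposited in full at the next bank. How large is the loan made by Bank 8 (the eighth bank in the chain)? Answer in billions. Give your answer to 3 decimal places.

Each bank lends a fraction (1 − rr) = 0.7620 of the deposit it receives, so Bank 8 receives 9.574·0.7620^7 and lends 9.574·0.7620^8 ≈ 1.0883 billion.

$1.088 billion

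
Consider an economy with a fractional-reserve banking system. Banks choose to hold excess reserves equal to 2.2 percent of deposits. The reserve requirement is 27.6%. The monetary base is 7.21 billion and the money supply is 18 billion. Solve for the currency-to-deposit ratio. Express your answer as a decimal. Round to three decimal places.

Using m = M/MB = 18/7.21 ≈ 2.496533. From m = (1 + c)/(c + rr + e), rearranging gives 1 + c = m·(c + rr + e), so c·(1 − m) = m·(rr + e) − 1.
Hence c = [m·(rr + e) − 1]/(1 − m) = [2.496533 × (0.276 + 0.022) − 1] / (1 − 2.496533) ≈ 0.171084.

0.171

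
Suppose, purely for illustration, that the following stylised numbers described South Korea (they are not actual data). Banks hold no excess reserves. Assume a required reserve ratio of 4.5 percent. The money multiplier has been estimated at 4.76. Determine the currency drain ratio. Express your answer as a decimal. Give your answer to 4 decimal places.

Using m = 4.76. From m = (1 + c)/(c + rr + e), rearranging gives 1 + c = m·(c + rr + e), so c·(1 − m) = m·(rr + e) − 1.
Hence c = [m·(rr + e) − 1]/(1 − m) = [4.76 × (0.045 + 0) − 1] / (1 − 4.76) ≈ 0.208989.

0.2090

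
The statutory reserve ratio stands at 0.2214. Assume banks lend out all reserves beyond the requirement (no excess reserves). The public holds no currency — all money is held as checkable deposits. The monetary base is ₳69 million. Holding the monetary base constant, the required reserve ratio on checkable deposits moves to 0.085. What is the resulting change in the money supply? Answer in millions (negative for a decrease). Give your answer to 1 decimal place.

Initially m₁ = 1 / (0.2214) ≈ 4.5167, so M₁ = 4.5167 × 69 = 311.6523 million.
After the change m₂ = 1 / (0.085) ≈ 11.7647, so M₂ = 11.7647 × 69 = 811.7643 million.
ΔM = M₂ − M₁ = 811.7643 − 311.6523 = 500.112 million.

₳500.1 million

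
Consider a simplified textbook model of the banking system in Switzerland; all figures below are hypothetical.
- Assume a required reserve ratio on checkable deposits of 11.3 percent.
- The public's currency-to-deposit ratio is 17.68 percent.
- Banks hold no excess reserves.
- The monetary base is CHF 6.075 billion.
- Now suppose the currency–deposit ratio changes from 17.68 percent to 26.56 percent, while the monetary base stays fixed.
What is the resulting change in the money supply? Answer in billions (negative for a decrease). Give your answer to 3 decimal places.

-4.361 billion

Initially m₁ = (1 + 0.1768) / (0.113 + 0.1768) ≈ 4.06073, so M₁ = 4.06073 × 6.075 ≈ 24.6689 billion.
After the change m₂ = (1 + 0.2656) / (0.113 + 0.2656) ≈ 3.34284, so M₂ = 3.34284 × 6.075 ≈ 20.3078 billion.
ΔM = M₂ − M₁ = 20.3078 − 24.6689 = -4.3611 billion.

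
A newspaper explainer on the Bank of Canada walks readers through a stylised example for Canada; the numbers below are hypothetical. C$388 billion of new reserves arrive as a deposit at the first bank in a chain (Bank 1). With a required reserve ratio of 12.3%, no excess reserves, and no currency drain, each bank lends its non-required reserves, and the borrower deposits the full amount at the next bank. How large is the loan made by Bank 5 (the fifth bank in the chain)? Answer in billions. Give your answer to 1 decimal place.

C$201.3 billion

Each bank lends a fraction (1 − rr) = 0.8770 of the deposit it receives, so Bank 5 receives 388·0.8770^4 and lends 388·0.8770^5 ≈ 201.2935 billion.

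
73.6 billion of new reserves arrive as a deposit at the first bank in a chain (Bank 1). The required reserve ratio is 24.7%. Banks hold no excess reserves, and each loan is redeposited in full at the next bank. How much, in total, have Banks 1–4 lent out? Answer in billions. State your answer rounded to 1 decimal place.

152.2 billion

Bank i lends (1 − rr)^i of the original deposit: Bank 1 lends 73.6·0.7530 = 55.4208, Bank 2 lends 73.6·0.7530² ≈ 41.7319, and so on.
Summing a geometric series: total = 73.6·[0.7530·(1 − 0.7530^4) / (1 − 0.7530)] ≈ 152.2391 billion.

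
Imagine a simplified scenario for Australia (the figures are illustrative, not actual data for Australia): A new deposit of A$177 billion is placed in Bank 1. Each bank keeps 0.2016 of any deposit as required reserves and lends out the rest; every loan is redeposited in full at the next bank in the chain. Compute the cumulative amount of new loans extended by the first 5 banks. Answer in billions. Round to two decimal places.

Bank i lends (1 − rr)^i of the original deposit: Bank 1 lends 177·0.7984 = 141.3168, Bank 2 lends 177·0.7984² ≈ 112.8273, and so on.
Summing a geometric series: total = 177·[0.7984·(1 − 0.7984^5) / (1 − 0.7984)] ≈ 473.5681 billion.

A$473.57 billion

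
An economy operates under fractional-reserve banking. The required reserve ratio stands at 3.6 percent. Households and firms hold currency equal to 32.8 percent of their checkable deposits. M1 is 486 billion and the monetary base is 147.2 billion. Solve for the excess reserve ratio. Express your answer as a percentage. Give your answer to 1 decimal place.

Using m = M/MB = 486/147.2 ≈ 3.301630. Since m = (1 + c)/(c + rr + e), the denominator satisfies c + rr + e = (1 + c)/m = (1 + 0.328) / 3.301630 ≈ 0.402226.
With c = 0.328 and rr = 0.036, the excess reserve ratio is 0.402226 − 0.328 − 0.036 = 0.038226.

3.8%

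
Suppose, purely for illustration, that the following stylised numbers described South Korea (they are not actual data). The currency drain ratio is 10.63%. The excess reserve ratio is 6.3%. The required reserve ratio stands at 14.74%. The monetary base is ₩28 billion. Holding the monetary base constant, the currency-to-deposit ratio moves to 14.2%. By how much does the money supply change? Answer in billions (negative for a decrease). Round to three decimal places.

Initially m₁ = (1 + 0.1063) / (0.1474 + 0.063 + 0.1063) ≈ 3.493211, so M₁ = 3.493211 × 28 ≈ 97.8099 billion.
After the change m₂ = (1 + 0.142) / (0.1474 + 0.063 + 0.142) ≈ 3.240636, so M₂ = 3.240636 × 28 ≈ 90.7378 billion.
ΔM = M₂ − M₁ = 90.7378 − 97.8099 = -7.0721 billion.

-7.072 billion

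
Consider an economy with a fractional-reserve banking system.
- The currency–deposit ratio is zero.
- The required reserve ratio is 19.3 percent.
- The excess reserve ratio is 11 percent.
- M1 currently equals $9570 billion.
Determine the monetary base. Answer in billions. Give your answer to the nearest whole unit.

The money multiplier is m = 1 / (rr + e) = 1 / (0.193 + 0.11) ≈ 3.30033.
MB = M / m = 9570 / 3.30033 ≈ 2899.71 billion.

$2900 billion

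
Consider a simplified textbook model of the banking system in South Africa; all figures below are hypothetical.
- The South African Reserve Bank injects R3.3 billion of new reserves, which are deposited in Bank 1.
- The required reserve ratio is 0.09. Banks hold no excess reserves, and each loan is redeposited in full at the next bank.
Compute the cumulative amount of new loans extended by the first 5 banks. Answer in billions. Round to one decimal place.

R12.5 billion

Bank i lends (1 − rr)^i of the original deposit: Bank 1 lends 3.3·0.9100 = 3.0030, Bank 2 lends 3.3·0.9100² ≈ 2.7327, and so on.
Summing a geometric series: total = 3.3·[0.9100·(1 − 0.9100^5) / (1 − 0.9100)] ≈ 12.5448 billion.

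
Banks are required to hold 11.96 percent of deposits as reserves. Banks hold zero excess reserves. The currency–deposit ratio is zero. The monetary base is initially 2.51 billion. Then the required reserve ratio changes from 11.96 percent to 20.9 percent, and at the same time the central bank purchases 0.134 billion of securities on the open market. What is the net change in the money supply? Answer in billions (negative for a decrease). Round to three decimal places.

-8.336 billion

Before: m₁ = 1 / (0.1196) ≈ 8.36120, MB₁ = 2.51, so M₁ = 8.36120 × 2.51 ≈ 20.9866 billion.
After: m₂ = 1 / (0.209) ≈ 4.78469, MB₂ = 2.51 + 0.134 = 2.644, so M₂ = 4.78469 × 2.644 ≈ 12.6507 billion.
ΔM = M₂ − M₁ = 12.6507 − 20.9866 = -8.3359 billion.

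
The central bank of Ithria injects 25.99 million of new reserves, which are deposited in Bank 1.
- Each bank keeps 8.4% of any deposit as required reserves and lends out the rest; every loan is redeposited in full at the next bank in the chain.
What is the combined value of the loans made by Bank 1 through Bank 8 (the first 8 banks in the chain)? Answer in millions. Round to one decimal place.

Bank i lends (1 − rr)^i of the original deposit: Bank 1 lends 25.99·0.9160 ≈ 23.8068, Bank 2 lends 25.99·0.9160² ≈ 21.8071, and so on.
Summing a geometric series: total = 25.99·[0.9160·(1 − 0.9160^8) / (1 − 0.9160)] ≈ 142.9439 million.

142.9 million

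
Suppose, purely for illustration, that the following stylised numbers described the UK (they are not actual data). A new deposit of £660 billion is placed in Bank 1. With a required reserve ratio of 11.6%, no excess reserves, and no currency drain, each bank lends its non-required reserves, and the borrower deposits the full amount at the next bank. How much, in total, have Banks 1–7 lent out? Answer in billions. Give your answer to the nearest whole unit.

£2908 billion

Bank i lends (1 − rr)^i of the original deposit: Bank 1 lends 660·0.8840 = 583.4400, Bank 2 lends 660·0.8840² ≈ 515.7610, and so on.
Summing a geometric series: total = 660·[0.8840·(1 − 0.8840^7) / (1 − 0.8840)] ≈ 2907.8570 billion.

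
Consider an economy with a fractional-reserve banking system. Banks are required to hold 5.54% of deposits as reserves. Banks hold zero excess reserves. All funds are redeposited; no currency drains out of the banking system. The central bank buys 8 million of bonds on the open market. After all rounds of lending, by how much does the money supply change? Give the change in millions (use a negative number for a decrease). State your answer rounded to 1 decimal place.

The simple money multiplier is m = 1/rr = 1/0.0554 ≈ 18.0505.
An open-market purchase increases the monetary base by 8 million, so ΔM = m × ΔMB = 18.0505 × 8 = 144.404 million.

144.4 million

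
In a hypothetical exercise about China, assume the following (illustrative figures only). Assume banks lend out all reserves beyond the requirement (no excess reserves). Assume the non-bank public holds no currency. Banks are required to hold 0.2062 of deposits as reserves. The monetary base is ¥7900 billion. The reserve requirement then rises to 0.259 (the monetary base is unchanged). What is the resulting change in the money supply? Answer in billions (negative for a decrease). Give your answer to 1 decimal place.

Initially m₁ = 1 / (0.2062) ≈ 4.849661, so M₁ = 4.849661 × 7900 = 38312.3219 billion.
After the change m₂ = 1 / (0.259) ≈ 3.861004, so M₂ = 3.861004 × 7900 = 30501.9316 billion.
ΔM = M₂ − M₁ = 30501.9316 − 38312.3219 = -7810.3903 billion.

-7810.4 billion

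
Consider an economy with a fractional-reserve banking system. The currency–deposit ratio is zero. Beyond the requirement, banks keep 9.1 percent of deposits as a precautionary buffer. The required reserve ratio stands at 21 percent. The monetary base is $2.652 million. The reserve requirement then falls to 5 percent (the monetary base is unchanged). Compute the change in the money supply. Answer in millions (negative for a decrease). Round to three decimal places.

Initially m₁ = 1 / (0.21 + 0.091) ≈ 3.32226, so M₁ = 3.32226 × 2.652 ≈ 8.8106 million.
After the change m₂ = 1 / (0.05 + 0.091) ≈ 7.09220, so M₂ = 7.09220 × 2.652 ≈ 18.8085 million.
ΔM = M₂ − M₁ = 18.8085 − 8.8106 = 9.9979 million.

$9.998 million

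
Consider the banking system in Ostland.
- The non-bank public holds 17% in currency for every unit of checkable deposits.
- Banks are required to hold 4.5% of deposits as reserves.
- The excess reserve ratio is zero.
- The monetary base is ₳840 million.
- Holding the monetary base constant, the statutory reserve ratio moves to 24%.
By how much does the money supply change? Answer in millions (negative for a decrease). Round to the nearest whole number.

-2174 million

Initially m₁ = (1 + 0.17) / (0.045 + 0.17) ≈ 5.4419, so M₁ = 5.4419 × 840 = 4571.196 million.
After the change m₂ = (1 + 0.17) / (0.24 + 0.17) ≈ 2.8537, so M₂ = 2.8537 × 840 = 2397.108 million.
ΔM = M₂ − M₁ = 2397.108 − 4571.196 = -2174.088 million.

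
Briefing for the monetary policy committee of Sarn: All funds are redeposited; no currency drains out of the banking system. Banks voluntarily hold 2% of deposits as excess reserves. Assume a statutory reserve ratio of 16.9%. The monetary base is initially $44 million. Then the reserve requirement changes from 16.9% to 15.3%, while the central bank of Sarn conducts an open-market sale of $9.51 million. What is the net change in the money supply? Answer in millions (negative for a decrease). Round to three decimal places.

Before: m₁ = 1 / (0.169 + 0.02) ≈ 5.291005, MB₁ = 44, so M₁ = 5.291005 × 44 ≈ 232.8042 million.
After: m₂ = 1 / (0.153 + 0.02) ≈ 5.780347, MB₂ = 44 − 9.51 = 34.49, so M₂ = 5.780347 × 34.49 ≈ 199.3642 million.
ΔM = M₂ − M₁ = 199.3642 − 232.8042 = -33.44 million.

-33.440 million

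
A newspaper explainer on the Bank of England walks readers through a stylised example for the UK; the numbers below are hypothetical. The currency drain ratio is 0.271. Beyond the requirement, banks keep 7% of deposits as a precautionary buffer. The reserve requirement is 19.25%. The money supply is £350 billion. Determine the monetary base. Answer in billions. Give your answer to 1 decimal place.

The money multiplier is m = (1 + c) / (rr + e + c) = (1 + 0.271) / (0.1925 + 0.07 + 0.271) ≈ 2.38238.
MB = M / m = 350 / 2.38238 ≈ 146.9119 billion.

£146.9 billion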